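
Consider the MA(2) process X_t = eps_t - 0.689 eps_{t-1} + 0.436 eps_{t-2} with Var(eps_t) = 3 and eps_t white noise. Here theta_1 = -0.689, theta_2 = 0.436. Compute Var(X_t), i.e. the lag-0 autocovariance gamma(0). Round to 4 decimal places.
\gamma(0) = 4.9945

For an MA(q) process X_t = eps_t + sum_i theta_i eps_{t-i} with
Var(eps_t) = sigma^2, the variance is
  gamma(0) = sigma^2 * (1 + sum_i theta_i^2).
  sum_i theta_i^2 = (-0.689)^2 + (0.436)^2 = 0.474721 + 0.190096 = 0.664817.
  gamma(0) = 3 * (1 + 0.664817) = 3 * 1.664817 = 4.994451, which rounds to 4.9945.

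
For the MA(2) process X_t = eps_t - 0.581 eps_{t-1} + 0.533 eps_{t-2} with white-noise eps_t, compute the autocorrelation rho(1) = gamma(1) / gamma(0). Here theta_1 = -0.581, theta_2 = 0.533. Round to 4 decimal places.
\rho(1) = -0.5492

For an MA(q) process with theta_0 = 1, the autocovariance is
  gamma(k) = sigma^2 * sum_{i=0..q-k} theta_i * theta_{i+k},
and rho(k) = gamma(k) / gamma(0). Sigma^2 cancels.
  numerator   = (1)*(-0.581) + (-0.581)*(0.533) = -0.890673.
  denominator = (1)^2 + (-0.581)^2 + (0.533)^2 = 1.62165.
  rho(1) = -0.890673 / 1.62165 = -0.5492.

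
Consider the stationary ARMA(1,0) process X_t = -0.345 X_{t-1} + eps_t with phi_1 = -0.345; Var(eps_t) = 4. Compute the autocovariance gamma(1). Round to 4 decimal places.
\gamma(1) = -1.5664

Multiply the model equation by X_{t-k} and take expectations. With theta_0 = psi_0 = 1 and psi_j the MA(infinity) weights, this gives
  gamma(k) - sum_i phi_i gamma(k-i) = c_k,
  c_k = sigma^2 * sum_{j=k..q} theta_j psi_{j-k}   (c_k = 0 for k > q),
using gamma(-m) = gamma(m).
Pure AR (q = 0): c_0 = sigma^2 = 4, c_k = 0 for k >= 1.
Equations for k = 0 and k = 1 (AR order 1):
  gamma(0) = phi_1 gamma(1) + c_0
  gamma(1) = phi_1 gamma(0) + c_1
Substituting the second into the first: gamma(0) (1 - phi_1^2) = c_0 + phi_1 c_1, so
  gamma(0) = c_0 / (1 - phi_1^2) = 4 / (1 - (-0.345)^2) = 4 / 0.880975 = 4.540424.
  gamma(1) = phi_1 gamma(0) = (-0.345)(4.540424) = -1.566446.
Therefore gamma(1) = -1.5664 (to 4 decimal places).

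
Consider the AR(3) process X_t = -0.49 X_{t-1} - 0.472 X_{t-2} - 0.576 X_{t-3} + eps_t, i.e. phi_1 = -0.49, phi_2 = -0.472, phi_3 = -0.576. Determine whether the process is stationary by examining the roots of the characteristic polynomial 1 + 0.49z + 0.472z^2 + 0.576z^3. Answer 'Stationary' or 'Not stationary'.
\text{Stationary}

The AR(p) characteristic polynomial is P(z) = 1 + 0.49z + 0.472z^2 + 0.576z^3.
Stationarity requires all roots to lie outside the unit circle, i.e. |z| > 1 for every root.
Degree 3: look for a simple real root z0 first, then factor out (1 - z/z0) and solve the remaining quadratic.
Testing z0 = -1.25: P(-1.25) = 1 + (0.49)(-1.25) + (0.472)(-1.25)^2 + (0.576)(-1.25)^3
  = 1 + (-0.6125) + (0.7375) + (-1.125) = 0.  So z_0 = -1.25 is a root, |z_0| = 1.25.
Divide out the factor (1 + 0.8 z) = (1 - z/z0) (since 1/z0 = -0.8):
  P(z) = (1 + 0.8 z)(1 + (-0.31) z + (0.72) z^2)
  [check: z-coef -0.31 - (-0.8) = 0.49; z^2-coef 0.72 - (-0.8)(-0.31) = 0.472; z^3-coef -(-0.8)(0.72) = 0.576.]
Remaining roots from the quadratic factor 1 + (-0.31) z + (0.72) z^2:
  Set 1 + (-0.31) z + (0.72) z^2 = 0, i.e. a z^2 + b z + c = 0 with a = 0.72, b = -0.31, c = 1.
  Discriminant D = b^2 - 4ac = (-0.31)^2 - 4*(0.72)*1 = 0.0961 - (2.88) = -2.7839.
  D < 0, so the roots are the complex-conjugate pair z = (-b +/- i sqrt(-D)) / (2a) = 0.2153 +/- 1.1587i.
  For a conjugate pair |z|^2 = z * conj(z) = (product of roots) = c/a = 1/(0.72) = 1.388889, so |z| = sqrt(1.388889) = 1.1785 for both roots.
Moduli of all roots: 1.2500, 1.1785, 1.1785.
All moduli strictly greater than 1? Yes.
Verdict: Stationary.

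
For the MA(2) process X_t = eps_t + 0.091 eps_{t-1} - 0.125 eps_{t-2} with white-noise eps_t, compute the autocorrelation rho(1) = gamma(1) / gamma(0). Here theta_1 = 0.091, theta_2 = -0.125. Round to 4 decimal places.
\rho(1) = 0.0778

For an MA(q) process with theta_0 = 1, the autocovariance is
  gamma(k) = sigma^2 * sum_{i=0..q-k} theta_i * theta_{i+k},
and rho(k) = gamma(k) / gamma(0). Sigma^2 cancels.
  numerator   = (1)*(0.091) + (0.091)*(-0.125) = 0.079625.
  denominator = (1)^2 + (0.091)^2 + (-0.125)^2 = 1.023906.
  rho(1) = 0.079625 / 1.023906 = 0.0778.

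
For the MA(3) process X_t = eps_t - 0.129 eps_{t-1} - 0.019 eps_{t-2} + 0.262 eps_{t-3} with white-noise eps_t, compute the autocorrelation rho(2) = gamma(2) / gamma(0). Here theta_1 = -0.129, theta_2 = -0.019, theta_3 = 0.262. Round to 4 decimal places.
\rho(2) = -0.0486

For an MA(q) process with theta_0 = 1, the autocovariance is
  gamma(k) = sigma^2 * sum_{i=0..q-k} theta_i * theta_{i+k},
and rho(k) = gamma(k) / gamma(0). Sigma^2 cancels.
  numerator   = (1)*(-0.019) + (-0.129)*(0.262) = -0.052798.
  denominator = (1)^2 + (-0.129)^2 + (-0.019)^2 + (0.262)^2 = 1.085646.
  rho(2) = -0.052798 / 1.085646 = -0.0486.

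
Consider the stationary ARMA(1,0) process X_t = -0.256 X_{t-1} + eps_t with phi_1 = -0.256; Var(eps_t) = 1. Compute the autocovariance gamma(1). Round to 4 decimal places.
\gamma(1) = -0.2740

Multiply the model equation by X_{t-k} and take expectations. With theta_0 = psi_0 = 1 and psi_j the MA(infinity) weights, this gives
  gamma(k) - sum_i phi_i gamma(k-i) = c_k,
  c_k = sigma^2 * sum_{j=k..q} theta_j psi_{j-k}   (c_k = 0 for k > q),
using gamma(-m) = gamma(m).
Pure AR (q = 0): c_0 = sigma^2 = 1, c_k = 0 for k >= 1.
Equations for k = 0 and k = 1 (AR order 1):
  gamma(0) = phi_1 gamma(1) + c_0
  gamma(1) = phi_1 gamma(0) + c_1
Substituting the second into the first: gamma(0) (1 - phi_1^2) = c_0 + phi_1 c_1, so
  gamma(0) = c_0 / (1 - phi_1^2) = 1 / (1 - (-0.256)^2) = 1 / 0.934464 = 1.070132.
  gamma(1) = phi_1 gamma(0) = (-0.256)(1.070132) = -0.273954.
Therefore gamma(1) = -0.2740 (to 4 decimal places).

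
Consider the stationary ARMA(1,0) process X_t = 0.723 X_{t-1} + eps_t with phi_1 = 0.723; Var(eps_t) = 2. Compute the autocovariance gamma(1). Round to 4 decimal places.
\gamma(1) = 3.0297

Multiply the model equation by X_{t-k} and take expectations. With theta_0 = psi_0 = 1 and psi_j the MA(infinity) weights, this gives
  gamma(k) - sum_i phi_i gamma(k-i) = c_k,
  c_k = sigma^2 * sum_{j=k..q} theta_j psi_{j-k}   (c_k = 0 for k > q),
using gamma(-m) = gamma(m).
Pure AR (q = 0): c_0 = sigma^2 = 2, c_k = 0 for k >= 1.
Equations for k = 0 and k = 1 (AR order 1):
  gamma(0) = phi_1 gamma(1) + c_0
  gamma(1) = phi_1 gamma(0) + c_1
Substituting the second into the first: gamma(0) (1 - phi_1^2) = c_0 + phi_1 c_1, so
  gamma(0) = c_0 / (1 - phi_1^2) = 2 / (1 - (0.723)^2) = 2 / 0.477271 = 4.190491.
  gamma(1) = phi_1 gamma(0) = (0.723)(4.190491) = 3.029725.
Therefore gamma(1) = 3.0297 (to 4 decimal places).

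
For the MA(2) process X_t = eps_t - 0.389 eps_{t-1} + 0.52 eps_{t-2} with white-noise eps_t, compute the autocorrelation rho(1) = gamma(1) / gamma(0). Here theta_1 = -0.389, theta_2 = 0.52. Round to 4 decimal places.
\rho(1) = -0.4159

For an MA(q) process with theta_0 = 1, the autocovariance is
  gamma(k) = sigma^2 * sum_{i=0..q-k} theta_i * theta_{i+k},
and rho(k) = gamma(k) / gamma(0). Sigma^2 cancels.
  numerator   = (1)*(-0.389) + (-0.389)*(0.52) = -0.59128.
  denominator = (1)^2 + (-0.389)^2 + (0.52)^2 = 1.421721.
  rho(1) = -0.59128 / 1.421721 = -0.4159.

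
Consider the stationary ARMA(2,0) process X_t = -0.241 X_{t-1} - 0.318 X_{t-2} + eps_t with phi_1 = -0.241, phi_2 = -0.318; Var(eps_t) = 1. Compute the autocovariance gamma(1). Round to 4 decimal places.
\gamma(1) = -0.2105

Multiply the model equation by X_{t-k} and take expectations. With theta_0 = psi_0 = 1 and psi_j the MA(infinity) weights, this gives
  gamma(k) - sum_i phi_i gamma(k-i) = c_k,
  c_k = sigma^2 * sum_{j=k..q} theta_j psi_{j-k}   (c_k = 0 for k > q),
using gamma(-m) = gamma(m).
Pure AR (q = 0): c_0 = sigma^2 = 1, c_k = 0 for k >= 1.
Equations for k = 0, 1, 2 (AR order 2, c_2 = 0):
  (E0) gamma(0) = phi_1 gamma(1) + phi_2 gamma(2) + c_0
  (E1) gamma(1) = phi_1 gamma(0) + phi_2 gamma(1) + c_1
  (E2) gamma(2) = phi_1 gamma(1) + phi_2 gamma(0)
From (E1): gamma(1) = A gamma(0) + B with
  A = phi_1 / (1 - phi_2) = -0.241 / 1.318 = -0.182853,   B = c_1 / (1 - phi_2) = 0 / 1.318 = 0.
Insert (E2) into (E0): gamma(0) (1 - phi_2^2) = phi_1 (1 + phi_2) gamma(1) + c_0.
  phi_1 (1 + phi_2) = (-0.241)(0.682) = -0.164362,   1 - phi_2^2 = 0.898876.
Replace gamma(1) by A gamma(0) + B and collect gamma(0):
  gamma(0) [0.898876 - (-0.164362)(-0.182853)] = c_0 = 1
  gamma(0) * 0.868822 = 1
  gamma(0) = 1 / 0.868822 = 1.150984.
  gamma(1) = A gamma(0) = (-0.182853)(1.150984) = -0.210461.
Therefore gamma(1) = -0.2105 (to 4 decimal places).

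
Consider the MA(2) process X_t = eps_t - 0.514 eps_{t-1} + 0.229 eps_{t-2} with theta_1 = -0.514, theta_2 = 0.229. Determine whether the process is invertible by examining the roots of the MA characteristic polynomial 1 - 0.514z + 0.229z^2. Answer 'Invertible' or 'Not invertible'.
\text{Invertible}

The MA(q) characteristic polynomial is P(z) = 1 - 0.514z + 0.229z^2.
Invertibility requires all roots to lie outside the unit circle, i.e. |z| > 1 for every root.
Set 1 + (-0.514) z + (0.229) z^2 = 0, i.e. a z^2 + b z + c = 0 with a = 0.229, b = -0.514, c = 1.
Discriminant D = b^2 - 4ac = (-0.514)^2 - 4*(0.229)*1 = 0.264196 - (0.916) = -0.651804.
D < 0, so the roots are the complex-conjugate pair z = (-b +/- i sqrt(-D)) / (2a) = 1.1223 +/- 1.7628i.
For a conjugate pair |z|^2 = z * conj(z) = (product of roots) = c/a = 1/(0.229) = 4.366812, so |z| = sqrt(4.366812) = 2.0897 for both roots.
Moduli of all roots: 2.0897, 2.0897.
All moduli strictly greater than 1? Yes.
Verdict: Invertible.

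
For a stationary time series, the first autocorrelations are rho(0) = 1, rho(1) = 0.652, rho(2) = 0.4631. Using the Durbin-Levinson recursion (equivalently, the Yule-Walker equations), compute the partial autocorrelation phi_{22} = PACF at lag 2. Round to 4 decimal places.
\phi_{22} = 0.0661

The PACF at lag k is phi_{kk}, the last component of the solution
to the Yule-Walker system G_k phi = r_k where
  (G_k)_{ij} = rho(|i - j|), (r_k)_i = rho(i), i,j = 1..k.
Equivalently, Durbin-Levinson gives phi_{kk} iteratively:
  phi_{11} = rho(1)
  phi_{kk} = [rho(k) - sum_{j=1..k-1} phi_{k-1,j} rho(k-j)]
            / [1 - sum_{j=1..k-1} phi_{k-1,j} rho(j)],
  phi_{k,j} = phi_{k-1,j} - phi_{kk} phi_{k-1,k-j},  j = 1..k-1.
Step k = 1:
  phi_11 = rho(1) = 0.652.
Step k = 2:
  phi_22 = [rho(2) - phi_11 rho(1)] / [1 - phi_11 rho(1)] = [0.4631 - (0.652)(0.652)] / [1 - (0.652)(0.652)]
         = 0.037996 / 0.574896 = 0.0661.
Therefore phi_{22} = 0.0661.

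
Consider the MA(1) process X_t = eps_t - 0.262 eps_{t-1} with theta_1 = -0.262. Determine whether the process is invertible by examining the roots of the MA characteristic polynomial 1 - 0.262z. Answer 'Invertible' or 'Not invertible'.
\text{Invertible}

The MA(q) characteristic polynomial is P(z) = 1 - 0.262z.
Invertibility requires all roots to lie outside the unit circle, i.e. |z| > 1 for every root.
This is linear in z: 1 + (-0.262) z = 0  =>  z = -1/(-0.262) = 3.816794,  |z| = 3.816794.
Moduli of all roots: 3.8168.
All moduli strictly greater than 1? Yes.
Verdict: Invertible.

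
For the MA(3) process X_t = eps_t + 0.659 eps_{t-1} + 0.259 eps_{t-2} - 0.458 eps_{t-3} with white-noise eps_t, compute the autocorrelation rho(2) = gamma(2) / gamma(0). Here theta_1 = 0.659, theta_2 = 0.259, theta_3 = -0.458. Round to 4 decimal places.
\rho(2) = -0.0250

For an MA(q) process with theta_0 = 1, the autocovariance is
  gamma(k) = sigma^2 * sum_{i=0..q-k} theta_i * theta_{i+k},
and rho(k) = gamma(k) / gamma(0). Sigma^2 cancels.
  numerator   = (1)*(0.259) + (0.659)*(-0.458) = -0.042822.
  denominator = (1)^2 + (0.659)^2 + (0.259)^2 + (-0.458)^2 = 1.711126.
  rho(2) = -0.042822 / 1.711126 = -0.0250.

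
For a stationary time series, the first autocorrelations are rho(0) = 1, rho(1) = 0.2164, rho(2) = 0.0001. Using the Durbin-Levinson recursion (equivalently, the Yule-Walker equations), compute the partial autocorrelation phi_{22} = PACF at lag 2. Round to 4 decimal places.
\phi_{22} = -0.0490

The PACF at lag k is phi_{kk}, the last component of the solution
to the Yule-Walker system G_k phi = r_k where
  (G_k)_{ij} = rho(|i - j|), (r_k)_i = rho(i), i,j = 1..k.
Equivalently, Durbin-Levinson gives phi_{kk} iteratively:
  phi_{11} = rho(1)
  phi_{kk} = [rho(k) - sum_{j=1..k-1} phi_{k-1,j} rho(k-j)]
            / [1 - sum_{j=1..k-1} phi_{k-1,j} rho(j)],
  phi_{k,j} = phi_{k-1,j} - phi_{kk} phi_{k-1,k-j},  j = 1..k-1.
Step k = 1:
  phi_11 = rho(1) = 0.2164.
Step k = 2:
  phi_22 = [rho(2) - phi_11 rho(1)] / [1 - phi_11 rho(1)] = [0.0001 - (0.2164)(0.2164)] / [1 - (0.2164)(0.2164)]
         = -0.04672896 / 0.95317104 = -0.049.
Therefore phi_{22} = -0.0490.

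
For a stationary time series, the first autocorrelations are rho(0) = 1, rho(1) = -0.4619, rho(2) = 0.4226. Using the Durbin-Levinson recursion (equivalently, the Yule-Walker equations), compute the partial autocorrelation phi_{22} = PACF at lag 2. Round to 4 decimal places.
\phi_{22} = 0.2660

The PACF at lag k is phi_{kk}, the last component of the solution
to the Yule-Walker system G_k phi = r_k where
  (G_k)_{ij} = rho(|i - j|), (r_k)_i = rho(i), i,j = 1..k.
Equivalently, Durbin-Levinson gives phi_{kk} iteratively:
  phi_{11} = rho(1)
  phi_{kk} = [rho(k) - sum_{j=1..k-1} phi_{k-1,j} rho(k-j)]
            / [1 - sum_{j=1..k-1} phi_{k-1,j} rho(j)],
  phi_{k,j} = phi_{k-1,j} - phi_{kk} phi_{k-1,k-j},  j = 1..k-1.
Step k = 1:
  phi_11 = rho(1) = -0.4619.
Step k = 2:
  phi_22 = [rho(2) - phi_11 rho(1)] / [1 - phi_11 rho(1)] = [0.4226 - (-0.4619)(-0.4619)] / [1 - (-0.4619)(-0.4619)]
         = 0.20924839 / 0.78664839 = 0.266.
Therefore phi_{22} = 0.2660.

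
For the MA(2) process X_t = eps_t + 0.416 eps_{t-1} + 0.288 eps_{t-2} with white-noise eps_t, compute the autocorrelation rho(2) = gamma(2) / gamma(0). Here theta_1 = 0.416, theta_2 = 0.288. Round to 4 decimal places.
\rho(2) = 0.2293

For an MA(q) process with theta_0 = 1, the autocovariance is
  gamma(k) = sigma^2 * sum_{i=0..q-k} theta_i * theta_{i+k},
and rho(k) = gamma(k) / gamma(0). Sigma^2 cancels.
  numerator   = (1)*(0.288) = 0.288.
  denominator = (1)^2 + (0.416)^2 + (0.288)^2 = 1.256.
  rho(2) = 0.288 / 1.256 = 0.2293.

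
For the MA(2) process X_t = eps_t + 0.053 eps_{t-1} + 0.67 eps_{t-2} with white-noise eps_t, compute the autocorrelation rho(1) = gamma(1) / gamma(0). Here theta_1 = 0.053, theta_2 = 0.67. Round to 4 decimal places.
\rho(1) = 0.0610

For an MA(q) process with theta_0 = 1, the autocovariance is
  gamma(k) = sigma^2 * sum_{i=0..q-k} theta_i * theta_{i+k},
and rho(k) = gamma(k) / gamma(0). Sigma^2 cancels.
  numerator   = (1)*(0.053) + (0.053)*(0.67) = 0.08851.
  denominator = (1)^2 + (0.053)^2 + (0.67)^2 = 1.451709.
  rho(1) = 0.08851 / 1.451709 = 0.0610.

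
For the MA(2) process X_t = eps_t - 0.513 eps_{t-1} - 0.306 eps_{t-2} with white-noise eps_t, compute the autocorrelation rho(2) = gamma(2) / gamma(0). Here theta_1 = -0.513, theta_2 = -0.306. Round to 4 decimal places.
\rho(2) = -0.2255

For an MA(q) process with theta_0 = 1, the autocovariance is
  gamma(k) = sigma^2 * sum_{i=0..q-k} theta_i * theta_{i+k},
and rho(k) = gamma(k) / gamma(0). Sigma^2 cancels.
  numerator   = (1)*(-0.306) = -0.306.
  denominator = (1)^2 + (-0.513)^2 + (-0.306)^2 = 1.356805.
  rho(2) = -0.306 / 1.356805 = -0.2255.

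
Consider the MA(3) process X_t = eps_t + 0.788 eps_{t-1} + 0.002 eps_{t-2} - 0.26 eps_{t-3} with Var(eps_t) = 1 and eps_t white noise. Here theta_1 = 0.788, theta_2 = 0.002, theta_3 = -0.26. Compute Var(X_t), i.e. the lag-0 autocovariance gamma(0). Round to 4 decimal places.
\gamma(0) = 1.6885

For an MA(q) process X_t = eps_t + sum_i theta_i eps_{t-i} with
Var(eps_t) = sigma^2, the variance is
  gamma(0) = sigma^2 * (1 + sum_i theta_i^2).
  sum_i theta_i^2 = (0.788)^2 + (0.002)^2 + (-0.26)^2 = 0.620944 + 0.000004 + 0.0676 = 0.688548.
  gamma(0) = 1 * (1 + 0.688548) = 1 * 1.688548 = 1.688548, which rounds to 1.6885.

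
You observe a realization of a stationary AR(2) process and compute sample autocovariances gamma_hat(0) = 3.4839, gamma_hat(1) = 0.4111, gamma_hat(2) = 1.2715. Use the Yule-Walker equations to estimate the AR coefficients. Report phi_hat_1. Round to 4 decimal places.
\hat\phi_{1} = 0.0760

The Yule-Walker equations for an AR(p) process read, in matrix form,
  Gamma_p phi = r_p,   with   (Gamma_p)_{ij} = gamma(|i - j|),
                       (r_p)_i = gamma(i),   i,j = 1..p.
Substitute the sample gammas (Toeplitz matrix and right-hand side of size 2):
  Gamma_p = [[3.4839, 0.4111], [0.4111, 3.4839]]
  r_p     = [0.4111, 1.2715]
Written out:
  3.4839 phi_1 + 0.4111 phi_2 = 0.4111
  0.4111 phi_1 + 3.4839 phi_2 = 1.2715
Solve by Cramer's rule:
  det = gamma(0)^2 - gamma(1)^2 = (3.4839)^2 - (0.4111)^2 = 12.13755921 - 0.16900321 = 11.968556
  phi_hat_1 = [gamma(1) gamma(0) - gamma(1) gamma(2)] / det = [(0.4111)(3.4839) - (0.4111)(1.2715)] / 11.968556 = 0.90951764 / 11.968556 = 0.076
  phi_hat_2 = [gamma(0) gamma(2) - gamma(1)^2] / det = [(3.4839)(1.2715) - (0.4111)^2] / 11.968556 = 4.26077564 / 11.968556 = 0.356
So phi_hat = [0.0760, 0.3560].
Therefore phi_hat_1 = 0.0760.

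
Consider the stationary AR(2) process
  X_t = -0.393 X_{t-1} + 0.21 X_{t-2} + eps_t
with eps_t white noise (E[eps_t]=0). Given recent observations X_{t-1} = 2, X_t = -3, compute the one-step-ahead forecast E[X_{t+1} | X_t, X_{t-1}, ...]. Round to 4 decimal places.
E[X_{t+1} \mid \mathcal F_t] = 1.5990

For an AR(p) model X_t = c + sum_i phi_i X_{t-i} + eps_t, the
one-step-ahead conditional mean is
  E[X_{t+1} | X_t, ...] = c + sum_i phi_i X_{t+1-i}.
Substitute known values:
  E[X_{t+1} | ...] = (-0.393) * (-3) + (0.21) * (2)
                   = 1.5990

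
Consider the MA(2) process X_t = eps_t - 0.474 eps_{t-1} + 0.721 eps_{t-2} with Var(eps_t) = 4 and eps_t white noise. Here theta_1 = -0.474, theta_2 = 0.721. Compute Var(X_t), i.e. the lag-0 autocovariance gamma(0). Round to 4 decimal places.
\gamma(0) = 6.9781

For an MA(q) process X_t = eps_t + sum_i theta_i eps_{t-i} with
Var(eps_t) = sigma^2, the variance is
  gamma(0) = sigma^2 * (1 + sum_i theta_i^2).
  sum_i theta_i^2 = (-0.474)^2 + (0.721)^2 = 0.224676 + 0.519841 = 0.744517.
  gamma(0) = 4 * (1 + 0.744517) = 4 * 1.744517 = 6.978068, which rounds to 6.9781.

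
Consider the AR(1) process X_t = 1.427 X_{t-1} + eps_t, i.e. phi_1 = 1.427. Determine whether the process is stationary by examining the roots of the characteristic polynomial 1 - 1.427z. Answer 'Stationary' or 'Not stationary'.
\text{Not stationary}

The AR(p) characteristic polynomial is P(z) = 1 - 1.427z.
Stationarity requires all roots to lie outside the unit circle, i.e. |z| > 1 for every root.
This is linear in z: 1 + (-1.427) z = 0  =>  z = -1/(-1.427) = 0.700771,  |z| = 0.700771.
Moduli of all roots: 0.7008.
All moduli strictly greater than 1? No.
Verdict: Not stationary.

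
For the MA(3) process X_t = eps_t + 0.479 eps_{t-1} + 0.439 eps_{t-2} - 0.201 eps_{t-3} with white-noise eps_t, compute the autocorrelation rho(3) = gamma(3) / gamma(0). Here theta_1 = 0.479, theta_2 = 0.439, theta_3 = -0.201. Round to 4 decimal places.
\rho(3) = -0.1374

For an MA(q) process with theta_0 = 1, the autocovariance is
  gamma(k) = sigma^2 * sum_{i=0..q-k} theta_i * theta_{i+k},
and rho(k) = gamma(k) / gamma(0). Sigma^2 cancels.
  numerator   = (1)*(-0.201) = -0.201.
  denominator = (1)^2 + (0.479)^2 + (0.439)^2 + (-0.201)^2 = 1.462563.
  rho(3) = -0.201 / 1.462563 = -0.1374.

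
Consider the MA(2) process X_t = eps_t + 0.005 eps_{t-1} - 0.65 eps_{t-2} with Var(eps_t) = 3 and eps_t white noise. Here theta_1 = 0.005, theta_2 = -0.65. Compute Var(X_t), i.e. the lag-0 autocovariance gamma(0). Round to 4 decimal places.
\gamma(0) = 4.2676

For an MA(q) process X_t = eps_t + sum_i theta_i eps_{t-i} with
Var(eps_t) = sigma^2, the variance is
  gamma(0) = sigma^2 * (1 + sum_i theta_i^2).
  sum_i theta_i^2 = (0.005)^2 + (-0.65)^2 = 0.000025 + 0.4225 = 0.422525.
  gamma(0) = 3 * (1 + 0.422525) = 3 * 1.422525 = 4.267575, which rounds to 4.2676.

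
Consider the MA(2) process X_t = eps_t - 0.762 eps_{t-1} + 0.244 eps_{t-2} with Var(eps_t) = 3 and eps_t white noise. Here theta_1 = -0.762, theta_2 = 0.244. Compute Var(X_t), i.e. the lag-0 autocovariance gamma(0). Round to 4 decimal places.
\gamma(0) = 4.9205

For an MA(q) process X_t = eps_t + sum_i theta_i eps_{t-i} with
Var(eps_t) = sigma^2, the variance is
  gamma(0) = sigma^2 * (1 + sum_i theta_i^2).
  sum_i theta_i^2 = (-0.762)^2 + (0.244)^2 = 0.580644 + 0.059536 = 0.64018.
  gamma(0) = 3 * (1 + 0.64018) = 3 * 1.64018 = 4.92054, which rounds to 4.9205.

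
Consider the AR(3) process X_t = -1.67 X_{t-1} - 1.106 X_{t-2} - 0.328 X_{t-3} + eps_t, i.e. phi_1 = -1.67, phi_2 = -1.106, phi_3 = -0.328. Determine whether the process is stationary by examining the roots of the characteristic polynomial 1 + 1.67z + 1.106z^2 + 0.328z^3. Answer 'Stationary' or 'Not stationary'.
\text{Stationary}

The AR(p) characteristic polynomial is P(z) = 1 + 1.67z + 1.106z^2 + 0.328z^3.
Stationarity requires all roots to lie outside the unit circle, i.e. |z| > 1 for every root.
Degree 3: look for a simple real root z0 first, then factor out (1 - z/z0) and solve the remaining quadratic.
Testing z0 = -1.25: P(-1.25) = 1 + (1.67)(-1.25) + (1.106)(-1.25)^2 + (0.328)(-1.25)^3
  = 1 + (-2.0875) + (1.728125) + (-0.640625) = 0.  So z_0 = -1.25 is a root, |z_0| = 1.25.
Divide out the factor (1 + 0.8 z) = (1 - z/z0) (since 1/z0 = -0.8):
  P(z) = (1 + 0.8 z)(1 + (0.87) z + (0.41) z^2)
  [check: z-coef 0.87 - (-0.8) = 1.67; z^2-coef 0.41 - (-0.8)(0.87) = 1.106; z^3-coef -(-0.8)(0.41) = 0.328.]
Remaining roots from the quadratic factor 1 + (0.87) z + (0.41) z^2:
  Set 1 + (0.87) z + (0.41) z^2 = 0, i.e. a z^2 + b z + c = 0 with a = 0.41, b = 0.87, c = 1.
  Discriminant D = b^2 - 4ac = (0.87)^2 - 4*(0.41)*1 = 0.7569 - (1.64) = -0.8831.
  D < 0, so the roots are the complex-conjugate pair z = (-b +/- i sqrt(-D)) / (2a) = -1.061 +/- 1.146i.
  For a conjugate pair |z|^2 = z * conj(z) = (product of roots) = c/a = 1/(0.41) = 2.439024, so |z| = sqrt(2.439024) = 1.5617 for both roots.
Moduli of all roots: 1.2500, 1.5617, 1.5617.
All moduli strictly greater than 1? Yes.
Verdict: Stationary.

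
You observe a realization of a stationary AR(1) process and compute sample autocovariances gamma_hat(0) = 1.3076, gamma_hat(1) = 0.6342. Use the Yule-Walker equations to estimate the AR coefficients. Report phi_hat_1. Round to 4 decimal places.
\hat\phi_{1} = 0.4850

The Yule-Walker equations for an AR(p) process read, in matrix form,
  Gamma_p phi = r_p,   with   (Gamma_p)_{ij} = gamma(|i - j|),
                       (r_p)_i = gamma(i),   i,j = 1..p.
Substitute the sample gammas (Toeplitz matrix and right-hand side of size 1):
  Gamma_p = [[1.3076]]
  r_p     = [0.6342]
With p = 1 this is the single equation gamma(0) phi_1 = gamma(1):
  phi_hat_1 = gamma(1) / gamma(0) = 0.6342 / 1.3076 = 0.4850.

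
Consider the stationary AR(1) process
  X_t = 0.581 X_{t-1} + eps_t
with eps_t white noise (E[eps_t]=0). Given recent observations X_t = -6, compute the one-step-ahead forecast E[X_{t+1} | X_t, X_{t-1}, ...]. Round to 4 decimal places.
E[X_{t+1} \mid \mathcal F_t] = -3.4860

For an AR(p) model X_t = c + sum_i phi_i X_{t-i} + eps_t, the
one-step-ahead conditional mean is
  E[X_{t+1} | X_t, ...] = c + sum_i phi_i X_{t+1-i}.
Substitute known values:
  E[X_{t+1} | ...] = (0.581) * (-6)
                   = -3.4860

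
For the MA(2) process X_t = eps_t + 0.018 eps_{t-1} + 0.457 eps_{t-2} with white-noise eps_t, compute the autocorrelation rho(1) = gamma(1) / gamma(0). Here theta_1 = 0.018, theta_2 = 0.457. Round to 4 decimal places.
\rho(1) = 0.0217

For an MA(q) process with theta_0 = 1, the autocovariance is
  gamma(k) = sigma^2 * sum_{i=0..q-k} theta_i * theta_{i+k},
and rho(k) = gamma(k) / gamma(0). Sigma^2 cancels.
  numerator   = (1)*(0.018) + (0.018)*(0.457) = 0.026226.
  denominator = (1)^2 + (0.018)^2 + (0.457)^2 = 1.209173.
  rho(1) = 0.026226 / 1.209173 = 0.0217.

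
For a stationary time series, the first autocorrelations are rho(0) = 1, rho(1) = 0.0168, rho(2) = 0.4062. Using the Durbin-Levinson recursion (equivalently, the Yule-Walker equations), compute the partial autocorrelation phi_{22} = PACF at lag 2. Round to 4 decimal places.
\phi_{22} = 0.4060

The PACF at lag k is phi_{kk}, the last component of the solution
to the Yule-Walker system G_k phi = r_k where
  (G_k)_{ij} = rho(|i - j|), (r_k)_i = rho(i), i,j = 1..k.
Equivalently, Durbin-Levinson gives phi_{kk} iteratively:
  phi_{11} = rho(1)
  phi_{kk} = [rho(k) - sum_{j=1..k-1} phi_{k-1,j} rho(k-j)]
            / [1 - sum_{j=1..k-1} phi_{k-1,j} rho(j)],
  phi_{k,j} = phi_{k-1,j} - phi_{kk} phi_{k-1,k-j},  j = 1..k-1.
Step k = 1:
  phi_11 = rho(1) = 0.0168.
Step k = 2:
  phi_22 = [rho(2) - phi_11 rho(1)] / [1 - phi_11 rho(1)] = [0.4062 - (0.0168)(0.0168)] / [1 - (0.0168)(0.0168)]
         = 0.40591776 / 0.99971776 = 0.406.
Therefore phi_{22} = 0.4060.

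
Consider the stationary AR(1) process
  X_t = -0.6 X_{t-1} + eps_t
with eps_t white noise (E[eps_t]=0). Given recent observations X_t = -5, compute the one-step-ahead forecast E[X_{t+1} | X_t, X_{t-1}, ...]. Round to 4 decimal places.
E[X_{t+1} \mid \mathcal F_t] = 3.0000

For an AR(p) model X_t = c + sum_i phi_i X_{t-i} + eps_t, the
one-step-ahead conditional mean is
  E[X_{t+1} | X_t, ...] = c + sum_i phi_i X_{t+1-i}.
Substitute known values:
  E[X_{t+1} | ...] = (-0.6) * (-5)
                   = 3.0000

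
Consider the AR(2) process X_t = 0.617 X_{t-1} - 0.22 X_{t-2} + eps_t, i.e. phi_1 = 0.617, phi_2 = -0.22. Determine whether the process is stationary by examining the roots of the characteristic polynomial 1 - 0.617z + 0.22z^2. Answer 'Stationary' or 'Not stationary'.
\text{Stationary}

The AR(p) characteristic polynomial is P(z) = 1 - 0.617z + 0.22z^2.
Stationarity requires all roots to lie outside the unit circle, i.e. |z| > 1 for every root.
Set 1 + (-0.617) z + (0.22) z^2 = 0, i.e. a z^2 + b z + c = 0 with a = 0.22, b = -0.617, c = 1.
Discriminant D = b^2 - 4ac = (-0.617)^2 - 4*(0.22)*1 = 0.380689 - (0.88) = -0.499311.
D < 0, so the roots are the complex-conjugate pair z = (-b +/- i sqrt(-D)) / (2a) = 1.4023 +/- 1.606i.
For a conjugate pair |z|^2 = z * conj(z) = (product of roots) = c/a = 1/(0.22) = 4.545455, so |z| = sqrt(4.545455) = 2.132 for both roots.
Moduli of all roots: 2.1320, 2.1320.
All moduli strictly greater than 1? Yes.
Verdict: Stationary.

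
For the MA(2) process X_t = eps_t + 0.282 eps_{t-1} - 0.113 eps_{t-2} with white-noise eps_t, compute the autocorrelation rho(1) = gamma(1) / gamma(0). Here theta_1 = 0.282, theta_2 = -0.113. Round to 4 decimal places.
\rho(1) = 0.2290

For an MA(q) process with theta_0 = 1, the autocovariance is
  gamma(k) = sigma^2 * sum_{i=0..q-k} theta_i * theta_{i+k},
and rho(k) = gamma(k) / gamma(0). Sigma^2 cancels.
  numerator   = (1)*(0.282) + (0.282)*(-0.113) = 0.250134.
  denominator = (1)^2 + (0.282)^2 + (-0.113)^2 = 1.092293.
  rho(1) = 0.250134 / 1.092293 = 0.2290.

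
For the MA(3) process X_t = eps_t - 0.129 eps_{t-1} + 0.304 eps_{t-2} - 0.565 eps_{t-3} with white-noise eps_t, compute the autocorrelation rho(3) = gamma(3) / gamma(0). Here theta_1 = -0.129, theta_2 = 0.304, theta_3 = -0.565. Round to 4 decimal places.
\rho(3) = -0.3956

For an MA(q) process with theta_0 = 1, the autocovariance is
  gamma(k) = sigma^2 * sum_{i=0..q-k} theta_i * theta_{i+k},
and rho(k) = gamma(k) / gamma(0). Sigma^2 cancels.
  numerator   = (1)*(-0.565) = -0.565.
  denominator = (1)^2 + (-0.129)^2 + (0.304)^2 + (-0.565)^2 = 1.428282.
  rho(3) = -0.565 / 1.428282 = -0.3956.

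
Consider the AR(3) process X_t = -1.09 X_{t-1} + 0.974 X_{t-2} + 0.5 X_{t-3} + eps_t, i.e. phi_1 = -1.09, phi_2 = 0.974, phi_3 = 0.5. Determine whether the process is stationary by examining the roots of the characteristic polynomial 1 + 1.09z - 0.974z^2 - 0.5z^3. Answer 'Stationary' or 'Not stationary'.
\text{Not stationary}

The AR(p) characteristic polynomial is P(z) = 1 + 1.09z - 0.974z^2 - 0.5z^3.
Stationarity requires all roots to lie outside the unit circle, i.e. |z| > 1 for every root.
Degree 3: look for a simple real root z0 first, then factor out (1 - z/z0) and solve the remaining quadratic.
Testing z0 = -2.5: P(-2.5) = 1 + (1.09)(-2.5) + (-0.974)(-2.5)^2 + (-0.5)(-2.5)^3
  = 1 + (-2.725) + (-6.0875) + (7.8125) = 0.  So z_0 = -2.5 is a root, |z_0| = 2.5.
Divide out the factor (1 + 0.4 z) = (1 - z/z0) (since 1/z0 = -0.4):
  P(z) = (1 + 0.4 z)(1 + (0.69) z + (-1.25) z^2)
  [check: z-coef 0.69 - (-0.4) = 1.09; z^2-coef -1.25 - (-0.4)(0.69) = -0.974; z^3-coef -(-0.4)(-1.25) = -0.5.]
Remaining roots from the quadratic factor 1 + (0.69) z + (-1.25) z^2:
  Set 1 + (0.69) z + (-1.25) z^2 = 0, i.e. a z^2 + b z + c = 0 with a = -1.25, b = 0.69, c = 1.
  Discriminant D = b^2 - 4ac = (0.69)^2 - 4*(-1.25)*1 = 0.4761 - (-5) = 5.4761.
  D >= 0, so the roots are real: z = (-b +/- sqrt(D)) / (2a) = (-0.69 +/- 2.340107) / (-2.5).
    z_1 = (-0.69 + 2.340107) / (-2.5) = -0.66,   |z_1| = 0.66.
    z_2 = (-0.69 - 2.340107) / (-2.5) = 1.212,   |z_2| = 1.212.
Moduli of all roots: 2.5000, 0.6600, 1.2120.
All moduli strictly greater than 1? No.
Verdict: Not stationary.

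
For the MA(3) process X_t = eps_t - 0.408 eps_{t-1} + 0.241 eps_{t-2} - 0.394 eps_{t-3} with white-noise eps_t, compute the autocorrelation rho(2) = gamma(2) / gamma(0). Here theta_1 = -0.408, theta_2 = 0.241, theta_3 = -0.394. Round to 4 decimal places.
\rho(2) = 0.2912

For an MA(q) process with theta_0 = 1, the autocovariance is
  gamma(k) = sigma^2 * sum_{i=0..q-k} theta_i * theta_{i+k},
and rho(k) = gamma(k) / gamma(0). Sigma^2 cancels.
  numerator   = (1)*(0.241) + (-0.408)*(-0.394) = 0.401752.
  denominator = (1)^2 + (-0.408)^2 + (0.241)^2 + (-0.394)^2 = 1.379781.
  rho(2) = 0.401752 / 1.379781 = 0.2912.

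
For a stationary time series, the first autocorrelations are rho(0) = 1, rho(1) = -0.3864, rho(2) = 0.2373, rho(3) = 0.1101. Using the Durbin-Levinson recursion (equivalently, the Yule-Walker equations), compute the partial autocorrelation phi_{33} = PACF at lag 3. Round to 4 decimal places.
\phi_{33} = 0.2760

The PACF at lag k is phi_{kk}, the last component of the solution
to the Yule-Walker system G_k phi = r_k where
  (G_k)_{ij} = rho(|i - j|), (r_k)_i = rho(i), i,j = 1..k.
Equivalently, Durbin-Levinson gives phi_{kk} iteratively:
  phi_{11} = rho(1)
  phi_{kk} = [rho(k) - sum_{j=1..k-1} phi_{k-1,j} rho(k-j)]
            / [1 - sum_{j=1..k-1} phi_{k-1,j} rho(j)],
  phi_{k,j} = phi_{k-1,j} - phi_{kk} phi_{k-1,k-j},  j = 1..k-1.
Step k = 1:
  phi_11 = rho(1) = -0.3864.
Step k = 2:
  phi_22 = [rho(2) - phi_11 rho(1)] / [1 - phi_11 rho(1)] = [0.2373 - (-0.3864)(-0.3864)] / [1 - (-0.3864)(-0.3864)]
         = 0.08799504 / 0.85069504 = 0.103439.
  Update: phi_21 = phi_11 - phi_22 phi_11 = -0.3864 - (0.103439)(-0.3864) = -0.346431.
Step k = 3:
  phi_33 = [rho(3) - phi_21 rho(2) - phi_22 rho(1)] / [1 - phi_21 rho(1) - phi_22 rho(2)]
    numerator   = 0.1101 - (-0.346431)(0.2373) - (0.103439)(-0.3864) = 0.23227694
    denominator = 1 - (-0.346431)(-0.3864) - (0.103439)(0.2373) = 0.84159292
  phi_33 = 0.23227694 / 0.84159292 = 0.276.
Therefore phi_{33} = 0.2760.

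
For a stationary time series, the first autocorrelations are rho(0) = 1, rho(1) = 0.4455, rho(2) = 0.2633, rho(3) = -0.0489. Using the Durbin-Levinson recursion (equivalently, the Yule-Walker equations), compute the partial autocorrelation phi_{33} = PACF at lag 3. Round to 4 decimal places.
\phi_{33} = -0.2421

The PACF at lag k is phi_{kk}, the last component of the solution
to the Yule-Walker system G_k phi = r_k where
  (G_k)_{ij} = rho(|i - j|), (r_k)_i = rho(i), i,j = 1..k.
Equivalently, Durbin-Levinson gives phi_{kk} iteratively:
  phi_{11} = rho(1)
  phi_{kk} = [rho(k) - sum_{j=1..k-1} phi_{k-1,j} rho(k-j)]
            / [1 - sum_{j=1..k-1} phi_{k-1,j} rho(j)],
  phi_{k,j} = phi_{k-1,j} - phi_{kk} phi_{k-1,k-j},  j = 1..k-1.
Step k = 1:
  phi_11 = rho(1) = 0.4455.
Step k = 2:
  phi_22 = [rho(2) - phi_11 rho(1)] / [1 - phi_11 rho(1)] = [0.2633 - (0.4455)(0.4455)] / [1 - (0.4455)(0.4455)]
         = 0.06482975 / 0.80152975 = 0.080883.
  Update: phi_21 = phi_11 - phi_22 phi_11 = 0.4455 - (0.080883)(0.4455) = 0.409467.
Step k = 3:
  phi_33 = [rho(3) - phi_21 rho(2) - phi_22 rho(1)] / [1 - phi_21 rho(1) - phi_22 rho(2)]
    numerator   = -0.0489 - (0.409467)(0.2633) - (0.080883)(0.4455) = -0.19274578
    denominator = 1 - (0.409467)(0.4455) - (0.080883)(0.2633) = 0.79628616
  phi_33 = -0.19274578 / 0.79628616 = -0.2421.
Therefore phi_{33} = -0.2421.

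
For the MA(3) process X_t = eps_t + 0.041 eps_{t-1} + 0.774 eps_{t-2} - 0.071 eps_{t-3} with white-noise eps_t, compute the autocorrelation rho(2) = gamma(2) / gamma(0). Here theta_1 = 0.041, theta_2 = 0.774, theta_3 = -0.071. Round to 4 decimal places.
\rho(2) = 0.4802

For an MA(q) process with theta_0 = 1, the autocovariance is
  gamma(k) = sigma^2 * sum_{i=0..q-k} theta_i * theta_{i+k},
and rho(k) = gamma(k) / gamma(0). Sigma^2 cancels.
  numerator   = (1)*(0.774) + (0.041)*(-0.071) = 0.771089.
  denominator = (1)^2 + (0.041)^2 + (0.774)^2 + (-0.071)^2 = 1.605798.
  rho(2) = 0.771089 / 1.605798 = 0.4802.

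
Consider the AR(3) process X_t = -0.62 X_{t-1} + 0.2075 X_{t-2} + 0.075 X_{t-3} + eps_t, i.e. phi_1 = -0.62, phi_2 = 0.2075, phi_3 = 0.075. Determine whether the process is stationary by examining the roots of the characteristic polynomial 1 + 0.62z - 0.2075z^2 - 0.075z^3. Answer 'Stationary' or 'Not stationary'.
\text{Stationary}

The AR(p) characteristic polynomial is P(z) = 1 + 0.62z - 0.2075z^2 - 0.075z^3.
Stationarity requires all roots to lie outside the unit circle, i.e. |z| > 1 for every root.
Degree 3: look for a simple real root z0 first, then factor out (1 - z/z0) and solve the remaining quadratic.
Testing z0 = -4: P(-4) = 1 + (0.62)(-4) + (-0.2075)(-4)^2 + (-0.075)(-4)^3
  = 1 + (-2.48) + (-3.32) + (4.8) = 0.  So z_0 = -4 is a root, |z_0| = 4.
Divide out the factor (1 + 0.25 z) = (1 - z/z0) (since 1/z0 = -0.25):
  P(z) = (1 + 0.25 z)(1 + (0.37) z + (-0.3) z^2)
  [check: z-coef 0.37 - (-0.25) = 0.62; z^2-coef -0.3 - (-0.25)(0.37) = -0.2075; z^3-coef -(-0.25)(-0.3) = -0.075.]
Remaining roots from the quadratic factor 1 + (0.37) z + (-0.3) z^2:
  Set 1 + (0.37) z + (-0.3) z^2 = 0, i.e. a z^2 + b z + c = 0 with a = -0.3, b = 0.37, c = 1.
  Discriminant D = b^2 - 4ac = (0.37)^2 - 4*(-0.3)*1 = 0.1369 - (-1.2) = 1.3369.
  D >= 0, so the roots are real: z = (-b +/- sqrt(D)) / (2a) = (-0.37 +/- 1.156244) / (-0.6).
    z_1 = (-0.37 + 1.156244) / (-0.6) = -1.3104,   |z_1| = 1.3104.
    z_2 = (-0.37 - 1.156244) / (-0.6) = 2.5437,   |z_2| = 2.5437.
Moduli of all roots: 4.0000, 1.3104, 2.5437.
All moduli strictly greater than 1? Yes.
Verdict: Stationary.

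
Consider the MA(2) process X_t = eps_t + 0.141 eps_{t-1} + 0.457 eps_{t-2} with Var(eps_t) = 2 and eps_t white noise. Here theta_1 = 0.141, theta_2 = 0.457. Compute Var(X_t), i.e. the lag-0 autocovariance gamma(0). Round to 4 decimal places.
\gamma(0) = 2.4575

For an MA(q) process X_t = eps_t + sum_i theta_i eps_{t-i} with
Var(eps_t) = sigma^2, the variance is
  gamma(0) = sigma^2 * (1 + sum_i theta_i^2).
  sum_i theta_i^2 = (0.141)^2 + (0.457)^2 = 0.019881 + 0.208849 = 0.22873.
  gamma(0) = 2 * (1 + 0.22873) = 2 * 1.22873 = 2.45746, which rounds to 2.4575.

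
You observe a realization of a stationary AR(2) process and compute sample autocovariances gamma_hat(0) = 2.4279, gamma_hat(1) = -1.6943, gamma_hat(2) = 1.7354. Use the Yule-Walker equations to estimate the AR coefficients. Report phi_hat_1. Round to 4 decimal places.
\hat\phi_{1} = -0.3880

The Yule-Walker equations for an AR(p) process read, in matrix form,
  Gamma_p phi = r_p,   with   (Gamma_p)_{ij} = gamma(|i - j|),
                       (r_p)_i = gamma(i),   i,j = 1..p.
Substitute the sample gammas (Toeplitz matrix and right-hand side of size 2):
  Gamma_p = [[2.4279, -1.6943], [-1.6943, 2.4279]]
  r_p     = [-1.6943, 1.7354]
Written out:
  2.4279 phi_1 - 1.6943 phi_2 = -1.6943
  -1.6943 phi_1 + 2.4279 phi_2 = 1.7354
Solve by Cramer's rule:
  det = gamma(0)^2 - gamma(1)^2 = (2.4279)^2 - (-1.6943)^2 = 5.89469841 - 2.87065249 = 3.02404592
  phi_hat_1 = [gamma(1) gamma(0) - gamma(1) gamma(2)] / det = [(-1.6943)(2.4279) - (-1.6943)(1.7354)] / 3.02404592 = -1.17330275 / 3.02404592 = -0.388
  phi_hat_2 = [gamma(0) gamma(2) - gamma(1)^2] / det = [(2.4279)(1.7354) - (-1.6943)^2] / 3.02404592 = 1.34272517 / 3.02404592 = 0.444
So phi_hat = [-0.3880, 0.4440].
Therefore phi_hat_1 = -0.3880.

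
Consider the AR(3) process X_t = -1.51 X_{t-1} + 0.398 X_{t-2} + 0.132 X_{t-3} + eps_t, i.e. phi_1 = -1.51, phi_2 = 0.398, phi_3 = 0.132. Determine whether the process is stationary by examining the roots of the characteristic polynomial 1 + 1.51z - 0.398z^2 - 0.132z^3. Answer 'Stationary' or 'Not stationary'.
\text{Not stationary}

The AR(p) characteristic polynomial is P(z) = 1 + 1.51z - 0.398z^2 - 0.132z^3.
Stationarity requires all roots to lie outside the unit circle, i.e. |z| > 1 for every root.
Degree 3: look for a simple real root z0 first, then factor out (1 - z/z0) and solve the remaining quadratic.
Testing z0 = -5: P(-5) = 1 + (1.51)(-5) + (-0.398)(-5)^2 + (-0.132)(-5)^3
  = 1 + (-7.55) + (-9.95) + (16.5) = 0.  So z_0 = -5 is a root, |z_0| = 5.
Divide out the factor (1 + 0.2 z) = (1 - z/z0) (since 1/z0 = -0.2):
  P(z) = (1 + 0.2 z)(1 + (1.31) z + (-0.66) z^2)
  [check: z-coef 1.31 - (-0.2) = 1.51; z^2-coef -0.66 - (-0.2)(1.31) = -0.398; z^3-coef -(-0.2)(-0.66) = -0.132.]
Remaining roots from the quadratic factor 1 + (1.31) z + (-0.66) z^2:
  Set 1 + (1.31) z + (-0.66) z^2 = 0, i.e. a z^2 + b z + c = 0 with a = -0.66, b = 1.31, c = 1.
  Discriminant D = b^2 - 4ac = (1.31)^2 - 4*(-0.66)*1 = 1.7161 - (-2.64) = 4.3561.
  D >= 0, so the roots are real: z = (-b +/- sqrt(D)) / (2a) = (-1.31 +/- 2.087127) / (-1.32).
    z_1 = (-1.31 + 2.087127) / (-1.32) = -0.5887,   |z_1| = 0.5887.
    z_2 = (-1.31 - 2.087127) / (-1.32) = 2.5736,   |z_2| = 2.5736.
Moduli of all roots: 5.0000, 0.5887, 2.5736.
All moduli strictly greater than 1? No.
Verdict: Not stationary.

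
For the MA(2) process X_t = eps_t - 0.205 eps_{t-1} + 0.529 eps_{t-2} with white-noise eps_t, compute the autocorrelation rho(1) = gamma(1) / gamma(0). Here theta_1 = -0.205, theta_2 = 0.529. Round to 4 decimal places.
\rho(1) = -0.2371

For an MA(q) process with theta_0 = 1, the autocovariance is
  gamma(k) = sigma^2 * sum_{i=0..q-k} theta_i * theta_{i+k},
and rho(k) = gamma(k) / gamma(0). Sigma^2 cancels.
  numerator   = (1)*(-0.205) + (-0.205)*(0.529) = -0.313445.
  denominator = (1)^2 + (-0.205)^2 + (0.529)^2 = 1.321866.
  rho(1) = -0.313445 / 1.321866 = -0.2371.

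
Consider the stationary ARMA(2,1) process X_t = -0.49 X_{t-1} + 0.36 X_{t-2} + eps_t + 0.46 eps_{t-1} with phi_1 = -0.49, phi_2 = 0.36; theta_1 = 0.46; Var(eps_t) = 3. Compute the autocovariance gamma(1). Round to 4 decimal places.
\gamma(1) = -1.0783

Multiply the model equation by X_{t-k} and take expectations. With theta_0 = psi_0 = 1 and psi_j the MA(infinity) weights, this gives
  gamma(k) - sum_i phi_i gamma(k-i) = c_k,
  c_k = sigma^2 * sum_{j=k..q} theta_j psi_{j-k}   (c_k = 0 for k > q),
using gamma(-m) = gamma(m).
psi-weights needed (psi_j = theta_j + sum_i phi_i psi_{j-i}):
  psi_1 = theta_1 + phi_1 = 0.46 + (-0.49) = -0.03
Right-hand sides:
  c_0 = sigma^2 (1 + theta_1 psi_1) = 3 * (1 + (0.46)(-0.03)) = 3 * 0.9862 = 2.9586
  c_1 = sigma^2 theta_1 = 3 * (0.46) = 1.38
  c_2 = 0
Equations for k = 0, 1, 2 (AR order 2, c_2 = 0):
  (E0) gamma(0) = phi_1 gamma(1) + phi_2 gamma(2) + c_0
  (E1) gamma(1) = phi_1 gamma(0) + phi_2 gamma(1) + c_1
  (E2) gamma(2) = phi_1 gamma(1) + phi_2 gamma(0)
From (E1): gamma(1) = A gamma(0) + B with
  A = phi_1 / (1 - phi_2) = -0.49 / 0.64 = -0.765625,   B = c_1 / (1 - phi_2) = 1.38 / 0.64 = 2.15625.
Insert (E2) into (E0): gamma(0) (1 - phi_2^2) = phi_1 (1 + phi_2) gamma(1) + c_0.
  phi_1 (1 + phi_2) = (-0.49)(1.36) = -0.6664,   1 - phi_2^2 = 0.8704.
Replace gamma(1) by A gamma(0) + B and collect gamma(0):
  gamma(0) [0.8704 - (-0.6664)(-0.765625)] = (-0.6664)(2.15625) + 2.9586
  gamma(0) * 0.360188 = 1.521675
  gamma(0) = 1.521675 / 0.360188 = 4.224675.
  gamma(1) = A gamma(0) + B = (-0.765625)(4.224675) + (2.15625) = -1.078267.
Therefore gamma(1) = -1.0783 (to 4 decimal places).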